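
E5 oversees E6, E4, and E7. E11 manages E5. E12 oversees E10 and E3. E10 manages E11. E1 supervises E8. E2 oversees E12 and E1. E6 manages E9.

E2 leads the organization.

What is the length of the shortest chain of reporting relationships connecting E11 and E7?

2

E7 is in E11's organization: the chain from E7 up to E11 is E7 → E5 → E11, which is 2 links.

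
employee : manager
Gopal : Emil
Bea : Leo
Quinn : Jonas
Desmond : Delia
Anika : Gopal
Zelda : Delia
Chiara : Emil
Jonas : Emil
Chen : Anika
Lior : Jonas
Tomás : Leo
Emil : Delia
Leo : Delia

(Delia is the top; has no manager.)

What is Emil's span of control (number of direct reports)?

3

Emil directly manages Jonas, Gopal, Chiara. That is 3 direct reports.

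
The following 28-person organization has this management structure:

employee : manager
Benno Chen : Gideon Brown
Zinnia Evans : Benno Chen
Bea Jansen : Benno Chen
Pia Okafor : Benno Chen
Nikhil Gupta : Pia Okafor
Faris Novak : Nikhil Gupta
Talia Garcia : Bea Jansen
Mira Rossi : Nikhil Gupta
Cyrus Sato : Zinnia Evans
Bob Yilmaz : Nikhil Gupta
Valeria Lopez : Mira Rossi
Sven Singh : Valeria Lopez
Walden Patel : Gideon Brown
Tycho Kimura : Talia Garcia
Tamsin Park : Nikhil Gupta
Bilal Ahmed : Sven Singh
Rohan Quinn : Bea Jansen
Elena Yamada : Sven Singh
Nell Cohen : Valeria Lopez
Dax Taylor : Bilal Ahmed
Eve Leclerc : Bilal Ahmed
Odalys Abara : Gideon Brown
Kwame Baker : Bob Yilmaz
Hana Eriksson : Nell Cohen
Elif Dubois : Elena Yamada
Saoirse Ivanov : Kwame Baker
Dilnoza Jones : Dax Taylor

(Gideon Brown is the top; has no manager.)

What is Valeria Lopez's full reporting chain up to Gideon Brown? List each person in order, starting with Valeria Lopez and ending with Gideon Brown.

Valeria Lopez reports to Mira Rossi. Mira Rossi reports to Nikhil Gupta. Nikhil Gupta reports to Pia Okafor. Pia Okafor reports to Benno Chen. Benno Chen reports to Gideon Brown. Gideon Brown is at the top.

Valeria Lopez -> Mira Rossi -> Nikhil Gupta -> Pia Okafor -> Benno Chen -> Gideon Brown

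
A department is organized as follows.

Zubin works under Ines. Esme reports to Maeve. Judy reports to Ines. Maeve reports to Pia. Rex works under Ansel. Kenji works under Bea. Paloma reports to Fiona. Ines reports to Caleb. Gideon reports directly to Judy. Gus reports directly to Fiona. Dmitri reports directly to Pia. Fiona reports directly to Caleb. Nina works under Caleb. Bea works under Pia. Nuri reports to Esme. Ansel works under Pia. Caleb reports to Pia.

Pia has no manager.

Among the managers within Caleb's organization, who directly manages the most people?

Direct-report counts within Caleb's organization: Caleb has 3; Fiona has 2; Ines has 2; Judy has 1. The largest is 3, held by Caleb.

Caleb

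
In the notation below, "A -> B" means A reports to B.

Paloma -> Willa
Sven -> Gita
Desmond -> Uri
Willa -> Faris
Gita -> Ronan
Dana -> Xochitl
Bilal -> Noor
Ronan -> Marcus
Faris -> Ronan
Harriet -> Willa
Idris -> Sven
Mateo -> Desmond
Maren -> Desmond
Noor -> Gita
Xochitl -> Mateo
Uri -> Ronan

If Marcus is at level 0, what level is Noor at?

Chain from Noor up to Marcus: Noor → Gita → Ronan → Marcus. That is 3 steps up, so Noor is 3 levels below Marcus.

3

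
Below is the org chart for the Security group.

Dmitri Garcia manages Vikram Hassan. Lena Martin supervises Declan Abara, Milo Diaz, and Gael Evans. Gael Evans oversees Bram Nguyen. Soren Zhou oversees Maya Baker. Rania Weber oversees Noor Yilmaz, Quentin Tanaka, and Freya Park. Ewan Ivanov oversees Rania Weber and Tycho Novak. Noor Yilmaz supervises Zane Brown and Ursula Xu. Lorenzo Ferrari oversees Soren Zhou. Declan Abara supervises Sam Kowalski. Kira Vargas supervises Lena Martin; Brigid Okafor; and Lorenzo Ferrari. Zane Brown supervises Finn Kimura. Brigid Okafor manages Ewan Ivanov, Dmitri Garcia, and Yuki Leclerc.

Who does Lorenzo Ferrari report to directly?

Kira Vargas

Lorenzo Ferrari reports directly to Kira Vargas.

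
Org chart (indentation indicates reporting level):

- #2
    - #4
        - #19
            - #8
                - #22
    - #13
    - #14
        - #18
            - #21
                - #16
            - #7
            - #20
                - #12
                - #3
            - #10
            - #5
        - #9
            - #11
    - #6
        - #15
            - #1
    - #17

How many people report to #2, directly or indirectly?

21

#2 directly manages #4, #13, #14, #6, #17. Under #4: #19, #8, #22 (3). #13 has no reports. Under #14: #9, #11, #18, #5, #10, #20, #3, #12, #7, #21, #16 (11). Under #6: #15, #1 (2). #17 has no reports. So #2's organization is 5 direct reports plus everyone under them: 4 + 1 + 12 + 3 + 1 = 21.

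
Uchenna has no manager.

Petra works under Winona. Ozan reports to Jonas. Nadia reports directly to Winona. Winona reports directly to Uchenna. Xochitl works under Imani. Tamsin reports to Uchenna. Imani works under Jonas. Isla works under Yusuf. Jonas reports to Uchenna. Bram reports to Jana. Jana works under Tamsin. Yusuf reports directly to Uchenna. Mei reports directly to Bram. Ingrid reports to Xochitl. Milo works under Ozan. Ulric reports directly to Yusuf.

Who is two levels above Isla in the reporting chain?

Isla reports to Yusuf, and Yusuf reports to Uchenna. So Isla's skip-level manager is Uchenna.

Uchenna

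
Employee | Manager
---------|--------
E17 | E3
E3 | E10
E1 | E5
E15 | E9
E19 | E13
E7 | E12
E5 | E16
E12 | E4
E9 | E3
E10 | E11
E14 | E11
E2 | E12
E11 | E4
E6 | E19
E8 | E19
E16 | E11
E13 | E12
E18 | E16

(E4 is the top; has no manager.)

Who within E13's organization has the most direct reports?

Direct-report counts within E13's organization: E13 has 1; E19 has 2. The largest is 2, held by E19.

E19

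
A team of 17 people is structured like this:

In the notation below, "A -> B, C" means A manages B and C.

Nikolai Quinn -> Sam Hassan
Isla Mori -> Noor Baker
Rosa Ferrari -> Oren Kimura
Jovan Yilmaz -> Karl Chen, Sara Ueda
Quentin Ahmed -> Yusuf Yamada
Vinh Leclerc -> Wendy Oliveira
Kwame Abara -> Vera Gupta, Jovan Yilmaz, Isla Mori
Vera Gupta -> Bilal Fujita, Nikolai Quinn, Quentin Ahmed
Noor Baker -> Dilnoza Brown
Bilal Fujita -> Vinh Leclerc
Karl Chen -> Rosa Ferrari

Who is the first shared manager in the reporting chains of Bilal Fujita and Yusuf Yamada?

Vera Gupta

Bilal Fujita's chain of managers is Vera Gupta, Kwame Abara. Yusuf Yamada's chain of managers is Quentin Ahmed, Vera Gupta, Kwame Abara. The first manager that appears in both chains is Vera Gupta.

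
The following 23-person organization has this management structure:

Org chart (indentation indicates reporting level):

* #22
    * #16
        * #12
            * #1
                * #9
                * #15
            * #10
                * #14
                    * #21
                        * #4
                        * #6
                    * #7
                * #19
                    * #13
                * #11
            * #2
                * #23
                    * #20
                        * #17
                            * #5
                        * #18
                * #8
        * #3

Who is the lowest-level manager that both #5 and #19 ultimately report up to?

#5's chain of managers is #17, #20, #23, #2, #12, #16, #22. #19's chain of managers is #10, #12, #16, #22. The first manager that appears in both chains is #12.

#12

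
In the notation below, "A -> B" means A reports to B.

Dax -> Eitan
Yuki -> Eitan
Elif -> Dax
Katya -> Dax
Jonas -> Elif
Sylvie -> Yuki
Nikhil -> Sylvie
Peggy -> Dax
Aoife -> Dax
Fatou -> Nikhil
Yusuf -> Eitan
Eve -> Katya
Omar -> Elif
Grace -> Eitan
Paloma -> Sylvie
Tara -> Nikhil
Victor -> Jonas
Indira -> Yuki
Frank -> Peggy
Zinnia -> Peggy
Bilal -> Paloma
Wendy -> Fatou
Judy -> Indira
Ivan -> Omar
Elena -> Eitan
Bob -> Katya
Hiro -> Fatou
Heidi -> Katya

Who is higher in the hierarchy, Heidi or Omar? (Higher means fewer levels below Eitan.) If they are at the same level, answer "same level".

Both Heidi and Omar are 3 levels below Eitan.

same level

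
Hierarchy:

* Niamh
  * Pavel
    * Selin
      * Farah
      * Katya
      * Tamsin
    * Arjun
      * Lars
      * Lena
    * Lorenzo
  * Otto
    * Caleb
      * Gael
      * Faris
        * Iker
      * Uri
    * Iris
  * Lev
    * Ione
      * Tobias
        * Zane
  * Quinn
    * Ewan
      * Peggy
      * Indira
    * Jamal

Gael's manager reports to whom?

Gael reports to Caleb, and Caleb reports to Otto. So Gael's skip-level manager is Otto.

Otto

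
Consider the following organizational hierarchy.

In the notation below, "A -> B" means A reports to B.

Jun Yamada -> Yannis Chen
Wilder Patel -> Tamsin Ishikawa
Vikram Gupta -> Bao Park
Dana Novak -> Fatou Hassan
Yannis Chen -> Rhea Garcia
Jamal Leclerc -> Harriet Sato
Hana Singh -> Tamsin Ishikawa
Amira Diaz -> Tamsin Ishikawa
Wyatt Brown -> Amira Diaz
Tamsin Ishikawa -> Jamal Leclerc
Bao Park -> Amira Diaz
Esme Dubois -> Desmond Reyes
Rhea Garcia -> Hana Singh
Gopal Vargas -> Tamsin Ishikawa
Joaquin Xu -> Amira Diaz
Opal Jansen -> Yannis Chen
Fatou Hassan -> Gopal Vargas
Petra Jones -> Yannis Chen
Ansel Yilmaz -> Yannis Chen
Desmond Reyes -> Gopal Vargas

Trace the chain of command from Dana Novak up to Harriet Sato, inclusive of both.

Dana Novak reports to Fatou Hassan. Fatou Hassan reports to Gopal Vargas. Gopal Vargas reports to Tamsin Ishikawa. Tamsin Ishikawa reports to Jamal Leclerc. Jamal Leclerc reports to Harriet Sato. Harriet Sato is at the top.

Dana Novak -> Fatou Hassan -> Gopal Vargas -> Tamsin Ishikawa -> Jamal Leclerc -> Harriet Sato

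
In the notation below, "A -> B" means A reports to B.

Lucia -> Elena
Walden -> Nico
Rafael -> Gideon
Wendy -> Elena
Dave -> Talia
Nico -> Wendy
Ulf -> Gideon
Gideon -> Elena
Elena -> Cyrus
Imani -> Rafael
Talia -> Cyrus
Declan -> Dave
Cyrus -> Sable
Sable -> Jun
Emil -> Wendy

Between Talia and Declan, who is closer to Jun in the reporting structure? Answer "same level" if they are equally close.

Talia

Talia is 3 levels below Jun; Declan is 5. Talia is higher.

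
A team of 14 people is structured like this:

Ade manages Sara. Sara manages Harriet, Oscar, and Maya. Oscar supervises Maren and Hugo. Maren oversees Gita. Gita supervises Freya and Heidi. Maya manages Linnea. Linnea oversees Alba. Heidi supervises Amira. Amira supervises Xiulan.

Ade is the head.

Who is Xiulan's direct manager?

Xiulan reports directly to Amira.

Amira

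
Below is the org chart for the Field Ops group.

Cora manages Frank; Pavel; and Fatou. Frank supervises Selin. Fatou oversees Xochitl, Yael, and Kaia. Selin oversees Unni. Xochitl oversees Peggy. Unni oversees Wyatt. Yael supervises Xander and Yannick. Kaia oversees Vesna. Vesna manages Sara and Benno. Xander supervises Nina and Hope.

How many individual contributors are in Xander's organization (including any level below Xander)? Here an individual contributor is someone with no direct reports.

The people in Xander's organization with no one reporting to them are Hope, Nina. That is 2.

2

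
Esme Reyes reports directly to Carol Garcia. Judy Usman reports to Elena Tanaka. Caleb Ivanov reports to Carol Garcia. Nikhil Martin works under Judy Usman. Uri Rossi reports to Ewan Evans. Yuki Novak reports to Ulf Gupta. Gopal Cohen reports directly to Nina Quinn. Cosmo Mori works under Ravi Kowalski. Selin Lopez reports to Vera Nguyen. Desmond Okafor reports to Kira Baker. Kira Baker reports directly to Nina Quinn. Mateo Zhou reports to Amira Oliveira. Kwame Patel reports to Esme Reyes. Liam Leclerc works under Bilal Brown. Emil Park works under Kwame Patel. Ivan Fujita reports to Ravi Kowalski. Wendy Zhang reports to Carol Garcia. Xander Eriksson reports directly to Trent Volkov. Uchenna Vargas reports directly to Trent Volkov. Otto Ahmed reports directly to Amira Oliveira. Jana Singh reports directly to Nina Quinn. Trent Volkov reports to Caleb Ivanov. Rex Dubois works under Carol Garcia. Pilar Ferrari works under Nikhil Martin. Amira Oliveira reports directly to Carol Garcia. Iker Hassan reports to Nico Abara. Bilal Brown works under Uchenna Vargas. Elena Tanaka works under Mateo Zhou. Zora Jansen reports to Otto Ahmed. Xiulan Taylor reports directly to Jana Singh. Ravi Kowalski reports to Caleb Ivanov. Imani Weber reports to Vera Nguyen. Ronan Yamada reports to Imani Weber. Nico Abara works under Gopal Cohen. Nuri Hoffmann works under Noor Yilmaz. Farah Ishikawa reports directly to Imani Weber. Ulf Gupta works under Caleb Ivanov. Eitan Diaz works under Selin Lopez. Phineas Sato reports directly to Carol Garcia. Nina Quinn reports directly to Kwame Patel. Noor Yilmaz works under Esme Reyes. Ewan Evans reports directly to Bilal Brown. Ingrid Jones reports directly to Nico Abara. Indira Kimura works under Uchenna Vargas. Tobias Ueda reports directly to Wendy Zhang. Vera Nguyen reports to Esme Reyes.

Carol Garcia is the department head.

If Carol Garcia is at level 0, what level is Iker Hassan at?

Chain from Iker Hassan up to Carol Garcia: Iker Hassan → Nico Abara → Gopal Cohen → Nina Quinn → Kwame Patel → Esme Reyes → Carol Garcia. That is 6 steps up, so Iker Hassan is 6 levels below Carol Garcia.

6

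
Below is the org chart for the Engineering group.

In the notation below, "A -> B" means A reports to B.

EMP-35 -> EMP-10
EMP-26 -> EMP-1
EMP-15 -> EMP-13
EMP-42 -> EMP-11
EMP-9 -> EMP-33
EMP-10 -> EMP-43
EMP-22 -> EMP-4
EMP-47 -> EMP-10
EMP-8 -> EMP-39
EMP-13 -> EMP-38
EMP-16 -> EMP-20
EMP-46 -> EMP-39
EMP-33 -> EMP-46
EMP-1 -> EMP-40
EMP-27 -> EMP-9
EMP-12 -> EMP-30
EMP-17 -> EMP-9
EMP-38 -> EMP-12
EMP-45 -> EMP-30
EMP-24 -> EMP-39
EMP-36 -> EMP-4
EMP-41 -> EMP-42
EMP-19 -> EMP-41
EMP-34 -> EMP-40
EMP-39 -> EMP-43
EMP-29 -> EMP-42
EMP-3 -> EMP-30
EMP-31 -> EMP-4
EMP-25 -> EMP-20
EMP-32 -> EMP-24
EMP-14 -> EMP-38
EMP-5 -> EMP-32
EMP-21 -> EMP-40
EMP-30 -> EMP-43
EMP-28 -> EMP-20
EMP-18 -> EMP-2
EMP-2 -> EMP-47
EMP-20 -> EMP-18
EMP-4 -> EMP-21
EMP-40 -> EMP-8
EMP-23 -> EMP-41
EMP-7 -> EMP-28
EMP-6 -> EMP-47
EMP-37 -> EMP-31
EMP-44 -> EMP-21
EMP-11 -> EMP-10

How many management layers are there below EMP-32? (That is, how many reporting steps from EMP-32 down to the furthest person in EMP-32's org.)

1

The longest chain under EMP-32 runs EMP-32 → EMP-5, which is 1 level below EMP-32.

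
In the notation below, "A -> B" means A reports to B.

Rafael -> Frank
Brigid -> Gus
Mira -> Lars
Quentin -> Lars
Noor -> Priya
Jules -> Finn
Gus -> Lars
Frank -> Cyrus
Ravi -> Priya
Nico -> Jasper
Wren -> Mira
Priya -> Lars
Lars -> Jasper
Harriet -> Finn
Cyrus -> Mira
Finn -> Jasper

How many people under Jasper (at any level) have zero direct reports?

The people in Jasper's organization with no one reporting to them are Nico, Jules, Harriet, Wren, Rafael, Brigid, Noor, Ravi, Quentin. That is 9.

9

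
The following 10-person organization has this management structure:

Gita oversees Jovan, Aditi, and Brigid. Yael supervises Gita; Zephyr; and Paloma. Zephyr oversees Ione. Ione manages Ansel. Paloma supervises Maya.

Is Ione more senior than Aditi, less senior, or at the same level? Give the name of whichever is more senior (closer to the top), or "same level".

Both Ione and Aditi are 2 levels below Yael.

same level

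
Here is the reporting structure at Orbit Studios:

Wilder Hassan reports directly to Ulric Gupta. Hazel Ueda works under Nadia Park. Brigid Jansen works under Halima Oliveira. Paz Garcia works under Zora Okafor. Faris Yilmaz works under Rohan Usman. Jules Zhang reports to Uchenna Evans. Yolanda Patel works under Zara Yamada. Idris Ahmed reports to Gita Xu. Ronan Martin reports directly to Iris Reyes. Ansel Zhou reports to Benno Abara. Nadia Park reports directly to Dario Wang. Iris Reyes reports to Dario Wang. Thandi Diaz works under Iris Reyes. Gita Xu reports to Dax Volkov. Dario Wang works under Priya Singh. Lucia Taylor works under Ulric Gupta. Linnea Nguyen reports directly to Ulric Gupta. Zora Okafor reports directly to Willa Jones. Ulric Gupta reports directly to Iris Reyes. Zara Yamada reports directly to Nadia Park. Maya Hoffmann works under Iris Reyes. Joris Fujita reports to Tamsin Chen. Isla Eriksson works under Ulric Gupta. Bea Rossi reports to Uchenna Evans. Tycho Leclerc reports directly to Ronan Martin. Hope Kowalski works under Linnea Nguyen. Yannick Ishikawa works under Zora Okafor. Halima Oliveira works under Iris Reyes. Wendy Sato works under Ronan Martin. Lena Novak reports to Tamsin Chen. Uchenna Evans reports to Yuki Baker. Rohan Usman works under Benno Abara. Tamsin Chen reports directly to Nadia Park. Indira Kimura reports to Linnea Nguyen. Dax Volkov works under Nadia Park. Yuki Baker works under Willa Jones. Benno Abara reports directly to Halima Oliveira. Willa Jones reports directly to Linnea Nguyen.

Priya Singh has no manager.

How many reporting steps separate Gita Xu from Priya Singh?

4

Chain from Gita Xu up to Priya Singh: Gita Xu → Dax Volkov → Nadia Park → Dario Wang → Priya Singh. That is 4 steps up, so Gita Xu is 4 levels below Priya Singh.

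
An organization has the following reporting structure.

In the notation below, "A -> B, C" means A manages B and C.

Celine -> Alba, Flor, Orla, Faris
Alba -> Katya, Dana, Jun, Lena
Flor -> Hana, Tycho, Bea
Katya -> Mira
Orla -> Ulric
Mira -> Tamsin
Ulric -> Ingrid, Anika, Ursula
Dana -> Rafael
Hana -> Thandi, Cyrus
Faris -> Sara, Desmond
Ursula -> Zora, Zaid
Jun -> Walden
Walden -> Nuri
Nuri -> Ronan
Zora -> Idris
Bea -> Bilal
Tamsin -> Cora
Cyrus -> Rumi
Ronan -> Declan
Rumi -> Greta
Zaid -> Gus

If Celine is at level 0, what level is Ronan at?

Chain from Ronan up to Celine: Ronan → Nuri → Walden → Jun → Alba → Celine. That is 5 steps up, so Ronan is 5 levels below Celine.

5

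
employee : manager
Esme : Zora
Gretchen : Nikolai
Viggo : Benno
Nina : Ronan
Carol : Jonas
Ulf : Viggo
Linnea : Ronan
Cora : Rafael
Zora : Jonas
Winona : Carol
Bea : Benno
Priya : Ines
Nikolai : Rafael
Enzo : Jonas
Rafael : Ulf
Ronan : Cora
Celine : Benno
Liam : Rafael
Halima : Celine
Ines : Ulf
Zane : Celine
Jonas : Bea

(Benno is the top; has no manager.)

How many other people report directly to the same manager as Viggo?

2

Viggo reports to Benno. Benno's other direct reports are Celine, Bea — 2 peers.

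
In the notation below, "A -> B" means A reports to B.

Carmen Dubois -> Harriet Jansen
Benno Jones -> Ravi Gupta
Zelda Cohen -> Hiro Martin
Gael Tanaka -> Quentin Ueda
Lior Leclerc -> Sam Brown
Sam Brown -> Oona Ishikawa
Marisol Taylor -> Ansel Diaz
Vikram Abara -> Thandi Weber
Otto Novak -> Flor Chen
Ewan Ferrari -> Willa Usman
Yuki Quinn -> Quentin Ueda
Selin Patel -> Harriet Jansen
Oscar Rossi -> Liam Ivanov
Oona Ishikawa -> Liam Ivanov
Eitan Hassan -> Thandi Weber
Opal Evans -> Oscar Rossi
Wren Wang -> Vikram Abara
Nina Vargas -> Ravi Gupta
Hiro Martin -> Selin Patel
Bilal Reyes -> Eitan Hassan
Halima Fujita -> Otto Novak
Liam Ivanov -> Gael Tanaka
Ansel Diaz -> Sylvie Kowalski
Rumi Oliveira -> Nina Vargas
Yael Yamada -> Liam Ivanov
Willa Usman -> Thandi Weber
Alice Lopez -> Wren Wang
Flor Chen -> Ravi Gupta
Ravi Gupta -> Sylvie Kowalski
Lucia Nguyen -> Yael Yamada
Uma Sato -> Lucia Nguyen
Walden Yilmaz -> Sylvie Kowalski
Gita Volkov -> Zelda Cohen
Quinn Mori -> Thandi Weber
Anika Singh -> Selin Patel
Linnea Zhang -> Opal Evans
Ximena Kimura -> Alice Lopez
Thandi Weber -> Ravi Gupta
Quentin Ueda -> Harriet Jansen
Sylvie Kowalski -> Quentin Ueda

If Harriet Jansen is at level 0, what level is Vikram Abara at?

5

Chain from Vikram Abara up to Harriet Jansen: Vikram Abara → Thandi Weber → Ravi Gupta → Sylvie Kowalski → Quentin Ueda → Harriet Jansen. That is 5 steps up, so Vikram Abara is 5 levels below Harriet Jansen.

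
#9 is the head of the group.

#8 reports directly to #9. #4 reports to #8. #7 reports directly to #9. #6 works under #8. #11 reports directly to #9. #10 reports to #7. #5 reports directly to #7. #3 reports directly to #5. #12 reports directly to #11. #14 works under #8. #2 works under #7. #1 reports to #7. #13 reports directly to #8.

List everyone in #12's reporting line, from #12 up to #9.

#12 -> #11 -> #9

#12 reports to #11. #11 reports to #9. #9 is at the top.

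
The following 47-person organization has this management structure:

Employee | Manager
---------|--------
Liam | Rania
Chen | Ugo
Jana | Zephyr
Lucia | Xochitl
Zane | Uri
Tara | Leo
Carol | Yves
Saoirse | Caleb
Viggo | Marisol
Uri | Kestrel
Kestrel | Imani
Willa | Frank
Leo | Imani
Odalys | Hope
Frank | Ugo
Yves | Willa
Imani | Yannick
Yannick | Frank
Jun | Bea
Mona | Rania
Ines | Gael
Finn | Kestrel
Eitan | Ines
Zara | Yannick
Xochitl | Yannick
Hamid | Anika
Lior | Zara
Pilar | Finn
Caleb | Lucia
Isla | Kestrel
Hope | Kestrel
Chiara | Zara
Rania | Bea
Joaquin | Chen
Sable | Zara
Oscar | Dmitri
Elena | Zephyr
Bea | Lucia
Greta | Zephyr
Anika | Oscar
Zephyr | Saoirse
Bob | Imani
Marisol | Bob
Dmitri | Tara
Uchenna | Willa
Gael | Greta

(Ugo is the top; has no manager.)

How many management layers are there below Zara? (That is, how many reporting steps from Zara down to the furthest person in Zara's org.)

1

The longest chain under Zara runs Zara → Sable, which is 1 level below Zara.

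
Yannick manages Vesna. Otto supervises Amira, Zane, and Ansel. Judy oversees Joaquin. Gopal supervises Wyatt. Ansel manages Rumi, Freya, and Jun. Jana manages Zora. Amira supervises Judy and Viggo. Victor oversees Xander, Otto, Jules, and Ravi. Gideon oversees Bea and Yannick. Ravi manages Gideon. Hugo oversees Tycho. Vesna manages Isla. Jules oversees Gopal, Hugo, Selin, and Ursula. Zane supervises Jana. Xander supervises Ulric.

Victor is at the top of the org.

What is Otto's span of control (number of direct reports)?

3

Otto directly manages Amira, Zane, Ansel. That is 3 direct reports.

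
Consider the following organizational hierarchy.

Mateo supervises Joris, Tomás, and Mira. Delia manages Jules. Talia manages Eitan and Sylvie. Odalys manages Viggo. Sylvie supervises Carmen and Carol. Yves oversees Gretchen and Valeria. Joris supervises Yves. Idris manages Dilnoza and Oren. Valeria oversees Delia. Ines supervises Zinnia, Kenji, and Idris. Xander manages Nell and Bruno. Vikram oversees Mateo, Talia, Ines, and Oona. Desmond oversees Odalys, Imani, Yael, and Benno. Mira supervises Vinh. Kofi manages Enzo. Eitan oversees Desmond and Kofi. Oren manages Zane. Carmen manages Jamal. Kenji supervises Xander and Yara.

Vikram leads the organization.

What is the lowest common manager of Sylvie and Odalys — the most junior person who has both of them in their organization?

Sylvie's chain of managers is Talia, Vikram. Odalys's chain of managers is Desmond, Eitan, Talia, Vikram. The first manager that appears in both chains is Talia.

Talia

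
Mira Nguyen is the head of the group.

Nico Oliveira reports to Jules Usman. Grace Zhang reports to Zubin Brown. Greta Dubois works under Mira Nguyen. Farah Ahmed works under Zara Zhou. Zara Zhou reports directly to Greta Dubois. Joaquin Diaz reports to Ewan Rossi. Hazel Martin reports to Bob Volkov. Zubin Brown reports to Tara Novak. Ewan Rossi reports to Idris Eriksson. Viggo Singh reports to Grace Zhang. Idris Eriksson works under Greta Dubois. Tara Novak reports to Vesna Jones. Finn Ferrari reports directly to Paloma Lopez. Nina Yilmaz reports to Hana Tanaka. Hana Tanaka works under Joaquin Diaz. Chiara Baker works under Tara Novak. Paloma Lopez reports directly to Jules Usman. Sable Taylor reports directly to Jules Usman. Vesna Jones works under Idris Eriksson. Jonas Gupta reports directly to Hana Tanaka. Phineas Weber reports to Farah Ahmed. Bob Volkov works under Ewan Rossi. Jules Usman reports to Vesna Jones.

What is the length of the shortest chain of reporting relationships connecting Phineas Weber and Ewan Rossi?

5

Phineas Weber is 3 levels below Greta Dubois, and Ewan Rossi is 2 levels below Greta Dubois (their lowest common manager). The shortest path runs up from Phineas Weber to Greta Dubois and back down to Ewan Rossi: 3 + 2 = 5 links.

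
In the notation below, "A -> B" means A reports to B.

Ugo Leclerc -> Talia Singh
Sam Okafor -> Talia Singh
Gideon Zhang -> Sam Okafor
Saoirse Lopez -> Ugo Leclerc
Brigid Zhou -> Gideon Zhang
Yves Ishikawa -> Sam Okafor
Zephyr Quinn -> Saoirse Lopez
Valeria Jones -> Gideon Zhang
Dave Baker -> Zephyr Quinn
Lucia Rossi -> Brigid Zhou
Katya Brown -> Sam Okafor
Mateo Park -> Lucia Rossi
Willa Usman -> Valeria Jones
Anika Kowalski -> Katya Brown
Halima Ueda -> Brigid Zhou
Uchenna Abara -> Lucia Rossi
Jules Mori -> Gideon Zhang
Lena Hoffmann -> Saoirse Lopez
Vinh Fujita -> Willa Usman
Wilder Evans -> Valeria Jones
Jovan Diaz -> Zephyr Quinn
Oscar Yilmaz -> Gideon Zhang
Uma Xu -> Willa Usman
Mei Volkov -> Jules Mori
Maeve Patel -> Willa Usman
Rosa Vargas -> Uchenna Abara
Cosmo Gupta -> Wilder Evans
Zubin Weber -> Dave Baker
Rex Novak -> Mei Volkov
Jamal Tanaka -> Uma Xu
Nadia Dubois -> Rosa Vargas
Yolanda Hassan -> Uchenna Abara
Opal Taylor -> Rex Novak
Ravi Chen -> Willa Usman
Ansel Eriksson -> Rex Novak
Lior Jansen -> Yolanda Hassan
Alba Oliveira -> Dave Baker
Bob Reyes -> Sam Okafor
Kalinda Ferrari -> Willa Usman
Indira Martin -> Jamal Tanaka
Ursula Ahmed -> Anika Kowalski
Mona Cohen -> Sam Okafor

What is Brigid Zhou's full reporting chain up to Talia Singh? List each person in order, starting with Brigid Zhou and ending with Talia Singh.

Brigid Zhou reports to Gideon Zhang. Gideon Zhang reports to Sam Okafor. Sam Okafor reports to Talia Singh. Talia Singh is at the top.

Brigid Zhou -> Gideon Zhang -> Sam Okafor -> Talia Singh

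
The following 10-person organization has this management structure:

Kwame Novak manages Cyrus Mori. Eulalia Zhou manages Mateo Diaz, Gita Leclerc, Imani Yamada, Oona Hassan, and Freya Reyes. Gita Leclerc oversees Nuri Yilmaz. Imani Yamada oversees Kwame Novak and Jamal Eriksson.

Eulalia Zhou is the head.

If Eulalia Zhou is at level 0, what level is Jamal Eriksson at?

Chain from Jamal Eriksson up to Eulalia Zhou: Jamal Eriksson → Imani Yamada → Eulalia Zhou. That is 2 steps up, so Jamal Eriksson is 2 levels below Eulalia Zhou.

2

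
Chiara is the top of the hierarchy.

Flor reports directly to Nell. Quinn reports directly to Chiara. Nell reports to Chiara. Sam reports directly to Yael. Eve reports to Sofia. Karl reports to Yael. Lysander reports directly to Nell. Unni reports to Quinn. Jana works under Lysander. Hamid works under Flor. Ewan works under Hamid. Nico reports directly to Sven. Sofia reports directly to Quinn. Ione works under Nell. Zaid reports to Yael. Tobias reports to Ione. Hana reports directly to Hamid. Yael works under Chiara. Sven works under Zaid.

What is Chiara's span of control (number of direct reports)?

3

Chiara directly manages Quinn, Nell, Yael. That is 3 direct reports.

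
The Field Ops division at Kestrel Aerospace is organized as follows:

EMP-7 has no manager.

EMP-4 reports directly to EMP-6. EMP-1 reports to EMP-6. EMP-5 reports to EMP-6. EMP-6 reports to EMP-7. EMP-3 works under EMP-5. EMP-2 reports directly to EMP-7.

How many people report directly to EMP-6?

EMP-6 directly manages EMP-5, EMP-4, EMP-1. That is 3 direct reports.

3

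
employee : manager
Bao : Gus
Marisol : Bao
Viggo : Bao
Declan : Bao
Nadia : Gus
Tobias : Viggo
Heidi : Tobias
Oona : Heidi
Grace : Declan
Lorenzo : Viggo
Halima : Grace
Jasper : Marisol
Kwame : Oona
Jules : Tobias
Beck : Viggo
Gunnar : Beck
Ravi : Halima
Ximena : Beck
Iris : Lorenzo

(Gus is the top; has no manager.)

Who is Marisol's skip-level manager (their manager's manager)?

Gus

Marisol reports to Bao, and Bao reports to Gus. So Marisol's skip-level manager is Gus.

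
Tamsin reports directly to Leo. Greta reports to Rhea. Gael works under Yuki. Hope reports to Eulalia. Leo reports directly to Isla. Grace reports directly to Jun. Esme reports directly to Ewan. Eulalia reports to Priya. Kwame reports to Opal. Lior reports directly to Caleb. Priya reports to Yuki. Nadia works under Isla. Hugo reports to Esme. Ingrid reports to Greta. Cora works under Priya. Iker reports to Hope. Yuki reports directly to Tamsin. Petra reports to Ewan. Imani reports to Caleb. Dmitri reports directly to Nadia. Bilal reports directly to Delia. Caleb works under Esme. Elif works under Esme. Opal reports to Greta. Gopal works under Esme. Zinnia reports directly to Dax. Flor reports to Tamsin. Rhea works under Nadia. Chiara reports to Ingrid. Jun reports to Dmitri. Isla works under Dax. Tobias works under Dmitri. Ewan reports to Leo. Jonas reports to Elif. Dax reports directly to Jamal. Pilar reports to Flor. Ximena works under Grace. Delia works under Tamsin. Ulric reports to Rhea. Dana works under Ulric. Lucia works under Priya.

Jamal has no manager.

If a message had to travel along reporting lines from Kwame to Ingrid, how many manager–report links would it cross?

Kwame is 2 levels below Greta, and Ingrid is 1 level below Greta (their lowest common manager). The shortest path runs up from Kwame to Greta and back down to Ingrid: 2 + 1 = 3 links.

3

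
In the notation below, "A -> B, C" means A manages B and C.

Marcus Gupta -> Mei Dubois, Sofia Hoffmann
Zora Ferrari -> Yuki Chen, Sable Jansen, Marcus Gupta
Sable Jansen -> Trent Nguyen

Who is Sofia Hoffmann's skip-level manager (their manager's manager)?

Zora Ferrari

Sofia Hoffmann reports to Marcus Gupta, and Marcus Gupta reports to Zora Ferrari. So Sofia Hoffmann's skip-level manager is Zora Ferrari.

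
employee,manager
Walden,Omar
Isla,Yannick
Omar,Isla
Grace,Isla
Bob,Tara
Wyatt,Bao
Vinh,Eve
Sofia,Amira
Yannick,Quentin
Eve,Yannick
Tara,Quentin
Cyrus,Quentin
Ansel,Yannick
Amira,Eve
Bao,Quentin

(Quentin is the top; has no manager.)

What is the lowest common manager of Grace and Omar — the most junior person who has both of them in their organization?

Isla

Grace's chain of managers is Isla, Yannick, Quentin. Omar's chain of managers is Isla, Yannick, Quentin. The first manager that appears in both chains is Isla.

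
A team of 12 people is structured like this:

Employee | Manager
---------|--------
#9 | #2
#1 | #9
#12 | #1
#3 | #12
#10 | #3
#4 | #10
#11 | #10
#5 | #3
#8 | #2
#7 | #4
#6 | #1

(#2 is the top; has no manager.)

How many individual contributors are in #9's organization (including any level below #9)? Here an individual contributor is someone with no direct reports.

4

The people in #9's organization with no one reporting to them are #6, #5, #11, #7. That is 4.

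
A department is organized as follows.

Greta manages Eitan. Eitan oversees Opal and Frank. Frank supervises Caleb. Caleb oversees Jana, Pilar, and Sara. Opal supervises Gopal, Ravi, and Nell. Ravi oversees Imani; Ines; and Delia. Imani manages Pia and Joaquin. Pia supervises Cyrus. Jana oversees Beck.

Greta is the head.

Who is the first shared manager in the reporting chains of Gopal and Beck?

Gopal's chain of managers is Opal, Eitan, Greta. Beck's chain of managers is Jana, Caleb, Frank, Eitan, Greta. The first manager that appears in both chains is Eitan.

Eitan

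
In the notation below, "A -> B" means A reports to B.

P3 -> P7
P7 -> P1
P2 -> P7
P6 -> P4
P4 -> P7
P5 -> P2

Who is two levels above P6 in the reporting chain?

P6 reports to P4, and P4 reports to P7. So P6's skip-level manager is P7.

P7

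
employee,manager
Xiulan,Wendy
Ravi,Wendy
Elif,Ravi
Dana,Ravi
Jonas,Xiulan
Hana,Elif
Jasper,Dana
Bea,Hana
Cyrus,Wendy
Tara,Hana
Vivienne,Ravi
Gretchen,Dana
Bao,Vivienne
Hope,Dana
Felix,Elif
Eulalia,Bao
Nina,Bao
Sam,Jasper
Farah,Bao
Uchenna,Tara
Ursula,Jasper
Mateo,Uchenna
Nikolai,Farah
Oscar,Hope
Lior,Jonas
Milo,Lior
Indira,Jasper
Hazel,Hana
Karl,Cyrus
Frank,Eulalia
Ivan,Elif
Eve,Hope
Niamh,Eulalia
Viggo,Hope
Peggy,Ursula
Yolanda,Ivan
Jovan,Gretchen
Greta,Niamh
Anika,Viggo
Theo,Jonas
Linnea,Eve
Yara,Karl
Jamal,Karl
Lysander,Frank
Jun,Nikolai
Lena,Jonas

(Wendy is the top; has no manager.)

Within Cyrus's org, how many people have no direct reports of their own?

2

The people in Cyrus's organization with no one reporting to them are Jamal, Yara. That is 2.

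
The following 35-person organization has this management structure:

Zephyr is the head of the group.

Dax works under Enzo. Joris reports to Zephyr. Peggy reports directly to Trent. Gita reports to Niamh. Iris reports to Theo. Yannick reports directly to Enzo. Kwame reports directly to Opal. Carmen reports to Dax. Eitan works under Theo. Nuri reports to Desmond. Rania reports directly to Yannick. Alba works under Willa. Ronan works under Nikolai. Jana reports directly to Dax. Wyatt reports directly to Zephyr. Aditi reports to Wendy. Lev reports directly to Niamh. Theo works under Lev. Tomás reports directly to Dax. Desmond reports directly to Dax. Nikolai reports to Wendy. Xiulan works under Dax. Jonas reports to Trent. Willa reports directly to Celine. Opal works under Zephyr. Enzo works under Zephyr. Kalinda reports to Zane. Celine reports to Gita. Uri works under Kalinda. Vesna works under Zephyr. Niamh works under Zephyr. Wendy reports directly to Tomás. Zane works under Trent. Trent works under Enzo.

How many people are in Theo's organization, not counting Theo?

Theo directly manages Iris, Eitan. Iris has no reports. Eitan has no reports. So Theo's organization is 2 direct reports plus everyone under them: 1 + 1 = 2.

2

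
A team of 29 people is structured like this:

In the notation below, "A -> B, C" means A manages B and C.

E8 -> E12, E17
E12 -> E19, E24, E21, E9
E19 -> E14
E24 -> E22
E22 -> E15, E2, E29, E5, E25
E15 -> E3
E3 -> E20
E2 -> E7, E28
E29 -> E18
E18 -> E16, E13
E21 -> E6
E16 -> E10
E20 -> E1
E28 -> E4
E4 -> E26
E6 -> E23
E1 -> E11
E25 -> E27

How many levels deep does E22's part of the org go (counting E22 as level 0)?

5

The longest chain under E22 runs E22 → E15 → E3 → E20 → E1 → E11, which is 5 levels below E22.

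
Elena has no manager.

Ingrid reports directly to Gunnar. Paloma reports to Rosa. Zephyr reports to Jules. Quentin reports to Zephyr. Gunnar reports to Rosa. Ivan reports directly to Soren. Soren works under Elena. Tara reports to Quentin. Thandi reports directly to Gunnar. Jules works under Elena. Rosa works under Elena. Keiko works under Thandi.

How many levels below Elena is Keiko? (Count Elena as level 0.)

Chain from Keiko up to Elena: Keiko → Thandi → Gunnar → Rosa → Elena. That is 4 steps up, so Keiko is 4 levels below Elena.

4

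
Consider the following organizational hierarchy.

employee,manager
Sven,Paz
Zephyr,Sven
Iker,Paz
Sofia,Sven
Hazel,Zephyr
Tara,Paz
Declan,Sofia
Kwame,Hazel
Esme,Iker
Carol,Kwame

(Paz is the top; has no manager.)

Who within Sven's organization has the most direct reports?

Sven

Direct-report counts within Sven's organization: Sven has 2; Sofia has 1; Zephyr has 1; Hazel has 1; Kwame has 1. The largest is 2, held by Sven.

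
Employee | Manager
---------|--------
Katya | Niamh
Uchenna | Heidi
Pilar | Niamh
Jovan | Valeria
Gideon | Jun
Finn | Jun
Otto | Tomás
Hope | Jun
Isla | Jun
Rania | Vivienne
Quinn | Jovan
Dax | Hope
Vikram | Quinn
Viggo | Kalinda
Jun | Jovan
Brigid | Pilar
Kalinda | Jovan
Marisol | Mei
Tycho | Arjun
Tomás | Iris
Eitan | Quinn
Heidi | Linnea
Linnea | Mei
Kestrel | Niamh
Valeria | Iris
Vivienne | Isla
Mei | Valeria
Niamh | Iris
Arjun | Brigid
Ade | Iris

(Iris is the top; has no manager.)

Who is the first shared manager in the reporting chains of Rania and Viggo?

Rania's chain of managers is Vivienne, Isla, Jun, Jovan, Valeria, Iris. Viggo's chain of managers is Kalinda, Jovan, Valeria, Iris. The first manager that appears in both chains is Jovan.

Jovan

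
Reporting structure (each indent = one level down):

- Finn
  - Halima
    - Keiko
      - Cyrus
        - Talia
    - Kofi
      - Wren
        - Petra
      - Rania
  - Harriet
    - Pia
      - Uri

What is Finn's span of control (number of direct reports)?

2

Finn directly manages Halima, Harriet. That is 2 direct reports.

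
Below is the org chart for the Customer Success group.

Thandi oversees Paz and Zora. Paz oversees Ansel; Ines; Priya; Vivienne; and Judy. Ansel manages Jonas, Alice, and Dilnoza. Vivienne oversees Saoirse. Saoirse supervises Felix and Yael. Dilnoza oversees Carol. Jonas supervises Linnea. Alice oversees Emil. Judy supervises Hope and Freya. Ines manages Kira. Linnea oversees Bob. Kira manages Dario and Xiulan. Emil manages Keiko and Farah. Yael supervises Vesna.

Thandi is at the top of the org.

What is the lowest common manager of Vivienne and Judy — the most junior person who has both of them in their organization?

Vivienne's chain of managers is Paz, Thandi. Judy's chain of managers is Paz, Thandi. The first manager that appears in both chains is Paz.

Paz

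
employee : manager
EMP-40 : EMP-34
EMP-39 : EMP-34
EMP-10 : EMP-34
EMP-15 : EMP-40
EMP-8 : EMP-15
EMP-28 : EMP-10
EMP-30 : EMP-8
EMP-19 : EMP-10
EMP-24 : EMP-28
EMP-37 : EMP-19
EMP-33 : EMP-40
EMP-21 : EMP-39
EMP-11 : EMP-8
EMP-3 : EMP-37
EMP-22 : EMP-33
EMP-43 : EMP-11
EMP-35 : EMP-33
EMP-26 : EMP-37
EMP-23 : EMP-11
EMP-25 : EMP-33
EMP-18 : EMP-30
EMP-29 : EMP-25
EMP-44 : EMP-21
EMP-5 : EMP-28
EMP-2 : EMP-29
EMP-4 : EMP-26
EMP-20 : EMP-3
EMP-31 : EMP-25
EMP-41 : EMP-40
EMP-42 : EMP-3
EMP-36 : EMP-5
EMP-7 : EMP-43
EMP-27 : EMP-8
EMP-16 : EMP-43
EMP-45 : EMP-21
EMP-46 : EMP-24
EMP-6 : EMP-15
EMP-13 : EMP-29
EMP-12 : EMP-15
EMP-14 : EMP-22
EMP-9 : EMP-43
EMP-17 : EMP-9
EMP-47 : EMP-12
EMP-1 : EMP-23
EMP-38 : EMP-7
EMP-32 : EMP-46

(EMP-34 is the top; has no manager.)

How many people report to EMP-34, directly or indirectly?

46

EMP-34 directly manages EMP-40, EMP-39, EMP-10. Under EMP-40: EMP-41, EMP-33, EMP-25, EMP-31, EMP-29, EMP-13, EMP-2, EMP-35, EMP-22, EMP-14, EMP-15, EMP-12, EMP-47, EMP-6, EMP-8, EMP-27, EMP-11, EMP-23, EMP-1, EMP-43, EMP-9, EMP-17, EMP-16, EMP-7, EMP-38, EMP-30, EMP-18 (27). Under EMP-39: EMP-21, EMP-45, EMP-44 (3). Under EMP-10: EMP-19, EMP-37, EMP-26, EMP-4, EMP-3, EMP-42, EMP-20, EMP-28, EMP-5, EMP-36, EMP-24, EMP-46, EMP-32 (13). So EMP-34's organization is 3 direct reports plus everyone under them: 28 + 4 + 14 = 46.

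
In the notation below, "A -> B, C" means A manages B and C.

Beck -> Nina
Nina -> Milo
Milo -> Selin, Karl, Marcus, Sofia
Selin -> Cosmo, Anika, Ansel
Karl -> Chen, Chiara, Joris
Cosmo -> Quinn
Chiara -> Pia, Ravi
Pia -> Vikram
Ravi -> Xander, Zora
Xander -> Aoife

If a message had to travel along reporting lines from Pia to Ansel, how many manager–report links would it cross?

Pia is 3 levels below Milo, and Ansel is 2 levels below Milo (their lowest common manager). The shortest path runs up from Pia to Milo and back down to Ansel: 3 + 2 = 5 links.

5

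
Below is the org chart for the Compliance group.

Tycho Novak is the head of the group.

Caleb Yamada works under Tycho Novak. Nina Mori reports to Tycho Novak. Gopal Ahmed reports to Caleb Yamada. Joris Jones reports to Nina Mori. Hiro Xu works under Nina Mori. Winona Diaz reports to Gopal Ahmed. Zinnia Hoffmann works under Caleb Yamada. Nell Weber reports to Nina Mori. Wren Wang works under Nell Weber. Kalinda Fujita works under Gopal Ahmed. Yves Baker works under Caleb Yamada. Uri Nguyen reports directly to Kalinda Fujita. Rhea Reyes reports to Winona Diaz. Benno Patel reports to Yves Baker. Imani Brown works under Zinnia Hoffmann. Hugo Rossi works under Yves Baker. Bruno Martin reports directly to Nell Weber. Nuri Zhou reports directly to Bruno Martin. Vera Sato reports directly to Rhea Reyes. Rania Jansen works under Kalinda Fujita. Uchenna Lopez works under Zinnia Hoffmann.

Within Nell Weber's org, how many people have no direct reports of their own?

2

The people in Nell Weber's organization with no one reporting to them are Nuri Zhou, Wren Wang. That is 2.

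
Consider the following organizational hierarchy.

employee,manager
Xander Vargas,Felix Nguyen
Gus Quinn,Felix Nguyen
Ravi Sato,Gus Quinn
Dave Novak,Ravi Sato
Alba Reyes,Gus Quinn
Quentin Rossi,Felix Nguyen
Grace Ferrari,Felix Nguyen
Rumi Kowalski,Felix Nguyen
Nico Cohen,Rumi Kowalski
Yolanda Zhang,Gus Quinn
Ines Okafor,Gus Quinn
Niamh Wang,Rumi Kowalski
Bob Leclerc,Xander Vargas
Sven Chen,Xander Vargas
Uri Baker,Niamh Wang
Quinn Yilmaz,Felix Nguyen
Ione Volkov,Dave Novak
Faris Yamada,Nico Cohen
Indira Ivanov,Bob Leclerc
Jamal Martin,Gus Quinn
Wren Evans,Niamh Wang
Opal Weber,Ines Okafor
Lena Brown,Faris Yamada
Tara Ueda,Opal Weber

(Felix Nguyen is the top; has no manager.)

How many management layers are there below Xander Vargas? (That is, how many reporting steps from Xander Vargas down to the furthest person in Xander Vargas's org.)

2

The longest chain under Xander Vargas runs Xander Vargas → Bob Leclerc → Indira Ivanov, which is 2 levels below Xander Vargas.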